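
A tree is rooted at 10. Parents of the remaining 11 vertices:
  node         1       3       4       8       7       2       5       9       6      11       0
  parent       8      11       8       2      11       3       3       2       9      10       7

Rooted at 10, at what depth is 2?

3

Path from 10 to 2: 10 – 11 – 3 – 2, which has 3 edges.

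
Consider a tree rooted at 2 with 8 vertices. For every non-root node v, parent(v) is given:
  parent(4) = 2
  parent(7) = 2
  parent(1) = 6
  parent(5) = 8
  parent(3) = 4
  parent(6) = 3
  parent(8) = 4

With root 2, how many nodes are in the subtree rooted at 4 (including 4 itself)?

4's subtree: {4, 8, 3, 5, 6, 1}, size 6.

6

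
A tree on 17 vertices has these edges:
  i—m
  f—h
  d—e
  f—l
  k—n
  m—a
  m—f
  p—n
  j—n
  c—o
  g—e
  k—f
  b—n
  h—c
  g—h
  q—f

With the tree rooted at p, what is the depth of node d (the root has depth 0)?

Climbing from d to the root: d → e → g → h → f → k → n → p. That's 7 steps.

7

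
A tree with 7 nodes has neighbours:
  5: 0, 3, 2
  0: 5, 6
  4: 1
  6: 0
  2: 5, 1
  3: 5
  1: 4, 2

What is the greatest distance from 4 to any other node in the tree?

A farthest node from 4 is 6.
The path 4-1-2-5-0-6 has 5 edges.

5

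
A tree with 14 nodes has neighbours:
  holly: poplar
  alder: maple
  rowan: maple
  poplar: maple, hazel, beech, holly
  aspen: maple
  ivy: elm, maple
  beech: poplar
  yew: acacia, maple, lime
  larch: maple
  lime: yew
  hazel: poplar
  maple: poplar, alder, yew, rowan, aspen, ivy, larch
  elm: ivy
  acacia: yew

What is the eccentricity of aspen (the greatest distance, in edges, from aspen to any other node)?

The node farthest from aspen is holly (elm, beech, lime, acacia, hazel also at distance 3), via aspen – maple – poplar – holly — 3 edges.

3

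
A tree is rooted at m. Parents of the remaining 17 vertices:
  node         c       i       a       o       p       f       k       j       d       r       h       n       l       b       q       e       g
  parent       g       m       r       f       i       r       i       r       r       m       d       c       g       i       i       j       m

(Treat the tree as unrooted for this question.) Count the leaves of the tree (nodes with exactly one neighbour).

10

Exactly 10 nodes have a single neighbour: a, b, e, h, k, l, n, o, p, q.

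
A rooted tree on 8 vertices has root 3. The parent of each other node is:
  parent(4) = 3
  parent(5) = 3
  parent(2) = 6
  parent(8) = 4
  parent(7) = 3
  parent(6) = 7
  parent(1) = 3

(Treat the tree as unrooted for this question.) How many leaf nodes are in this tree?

4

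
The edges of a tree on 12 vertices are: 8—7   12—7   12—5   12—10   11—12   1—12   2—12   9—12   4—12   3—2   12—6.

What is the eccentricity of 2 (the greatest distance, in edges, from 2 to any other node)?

3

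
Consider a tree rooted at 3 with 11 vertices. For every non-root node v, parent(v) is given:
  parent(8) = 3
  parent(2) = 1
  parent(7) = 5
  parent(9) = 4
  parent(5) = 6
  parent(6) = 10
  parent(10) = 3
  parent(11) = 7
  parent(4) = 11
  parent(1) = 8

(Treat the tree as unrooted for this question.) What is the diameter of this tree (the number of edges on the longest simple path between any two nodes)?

10

A longest path is 2-1-8-3-10-6-5-7-11-4-9, with 10 edges.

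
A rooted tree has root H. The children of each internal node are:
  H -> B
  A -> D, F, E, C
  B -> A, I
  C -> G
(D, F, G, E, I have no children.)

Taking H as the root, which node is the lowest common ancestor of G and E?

A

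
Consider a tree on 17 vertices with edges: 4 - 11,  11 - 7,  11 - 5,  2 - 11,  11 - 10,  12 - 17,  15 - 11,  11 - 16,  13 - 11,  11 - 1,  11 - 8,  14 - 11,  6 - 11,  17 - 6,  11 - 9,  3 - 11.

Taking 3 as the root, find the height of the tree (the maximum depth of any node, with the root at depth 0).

4

The longest root-to-leaf path is 3 → 11 → 6 → 17 → 12 (4 edges).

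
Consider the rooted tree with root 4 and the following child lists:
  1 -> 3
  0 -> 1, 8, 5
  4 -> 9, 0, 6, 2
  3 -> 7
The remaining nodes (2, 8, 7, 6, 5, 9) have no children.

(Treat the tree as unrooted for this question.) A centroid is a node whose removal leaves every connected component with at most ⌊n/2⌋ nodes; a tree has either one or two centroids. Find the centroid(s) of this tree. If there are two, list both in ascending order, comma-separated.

Removing 0 splits the tree into components of sizes 4, 3, 1, 1; the largest is 4 ≤ ⌊10/2⌋ = 5.
No neighbour of 0 does as well, so 0 is the unique centroid.

0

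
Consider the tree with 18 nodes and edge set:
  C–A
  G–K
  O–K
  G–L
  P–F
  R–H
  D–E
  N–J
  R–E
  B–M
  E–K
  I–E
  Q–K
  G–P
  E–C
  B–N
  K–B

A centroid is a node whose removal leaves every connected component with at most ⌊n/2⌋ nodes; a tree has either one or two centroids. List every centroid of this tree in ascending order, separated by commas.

K

Delete K: the remaining components have sizes 7, 4, 4, 1, 1. Max 7 ≤ 9, so K is a centroid.
No neighbour of K does as well, so K is the unique centroid.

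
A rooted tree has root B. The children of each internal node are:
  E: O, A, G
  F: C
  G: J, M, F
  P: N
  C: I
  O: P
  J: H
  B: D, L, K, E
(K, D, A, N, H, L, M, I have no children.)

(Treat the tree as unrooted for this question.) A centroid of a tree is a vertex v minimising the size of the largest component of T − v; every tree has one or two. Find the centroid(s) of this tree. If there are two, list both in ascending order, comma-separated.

E

Removing E splits the tree into components of sizes 7, 4, 3, 1; the largest is 7 ≤ ⌊16/2⌋ = 8.
Every other node leaves some component of size > 8, so the centroid is unique.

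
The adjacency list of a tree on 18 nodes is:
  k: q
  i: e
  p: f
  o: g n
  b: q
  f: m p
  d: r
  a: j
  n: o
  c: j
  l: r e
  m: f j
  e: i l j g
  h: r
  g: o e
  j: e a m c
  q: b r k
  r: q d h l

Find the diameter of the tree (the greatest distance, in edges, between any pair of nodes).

8

Starting from k, a farthest node is p at distance 8.
One longest path: k–q–r–l–e–j–m–f–p.
So the diameter is 8.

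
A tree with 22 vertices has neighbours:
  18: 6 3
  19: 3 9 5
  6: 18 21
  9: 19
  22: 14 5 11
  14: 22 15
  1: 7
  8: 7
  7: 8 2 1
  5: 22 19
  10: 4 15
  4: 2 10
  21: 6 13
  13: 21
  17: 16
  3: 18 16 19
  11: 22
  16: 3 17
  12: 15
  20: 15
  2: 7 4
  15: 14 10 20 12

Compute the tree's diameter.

14

Starting from 1, a farthest node is 13 at distance 14.
One longest path: 1–7–2–4–10–15–14–22–5–19–3–18–6–21–13.
So the diameter is 14.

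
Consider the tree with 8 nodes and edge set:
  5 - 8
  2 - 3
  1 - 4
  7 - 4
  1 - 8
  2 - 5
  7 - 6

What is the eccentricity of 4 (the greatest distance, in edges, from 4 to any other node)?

5

Distances from 4 peak at 5, attained at 3.
4-1-8-5-2-3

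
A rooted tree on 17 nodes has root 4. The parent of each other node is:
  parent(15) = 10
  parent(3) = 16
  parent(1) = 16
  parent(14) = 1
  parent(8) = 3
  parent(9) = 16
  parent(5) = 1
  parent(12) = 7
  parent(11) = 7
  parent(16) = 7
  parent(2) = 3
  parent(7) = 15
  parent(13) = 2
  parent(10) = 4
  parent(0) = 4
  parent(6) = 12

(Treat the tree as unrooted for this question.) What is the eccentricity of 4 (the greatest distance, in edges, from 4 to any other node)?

7

Distances from 4 peak at 7, attained at 13.
4-10-15-7-16-3-2-13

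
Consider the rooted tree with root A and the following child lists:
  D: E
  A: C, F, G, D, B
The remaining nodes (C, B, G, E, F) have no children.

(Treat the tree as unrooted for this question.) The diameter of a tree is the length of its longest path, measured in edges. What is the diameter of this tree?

A longest path is E-D-A-G, with 3 edges.

3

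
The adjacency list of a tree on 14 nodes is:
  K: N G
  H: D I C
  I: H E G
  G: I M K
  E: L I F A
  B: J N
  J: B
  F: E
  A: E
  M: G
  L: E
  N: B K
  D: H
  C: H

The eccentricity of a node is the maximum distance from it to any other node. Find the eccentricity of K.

4

Distances from K peak at 4, attained at C (D, A, F, L also at distance 4).
K-G-I-H-C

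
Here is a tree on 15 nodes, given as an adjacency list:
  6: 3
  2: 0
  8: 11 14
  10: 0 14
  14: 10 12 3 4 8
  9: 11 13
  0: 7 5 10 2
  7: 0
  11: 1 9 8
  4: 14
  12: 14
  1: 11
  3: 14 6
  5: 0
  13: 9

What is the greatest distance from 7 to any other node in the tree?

7

Distances from 7 peak at 7, attained at 13.
7-0-10-14-8-11-9-13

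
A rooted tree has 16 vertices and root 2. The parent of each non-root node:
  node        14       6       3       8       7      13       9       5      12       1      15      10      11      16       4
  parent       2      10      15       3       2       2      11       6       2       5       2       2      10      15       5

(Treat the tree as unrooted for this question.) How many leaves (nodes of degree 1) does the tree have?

Degree-1 nodes: 1, 4, 7, 8, 9, 12, 13, 14, 16 — 9 of them.

9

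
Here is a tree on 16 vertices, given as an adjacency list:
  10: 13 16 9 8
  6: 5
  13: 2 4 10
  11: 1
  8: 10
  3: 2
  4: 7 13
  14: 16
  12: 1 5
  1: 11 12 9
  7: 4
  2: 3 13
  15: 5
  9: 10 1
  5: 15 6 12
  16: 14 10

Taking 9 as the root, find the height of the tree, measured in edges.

4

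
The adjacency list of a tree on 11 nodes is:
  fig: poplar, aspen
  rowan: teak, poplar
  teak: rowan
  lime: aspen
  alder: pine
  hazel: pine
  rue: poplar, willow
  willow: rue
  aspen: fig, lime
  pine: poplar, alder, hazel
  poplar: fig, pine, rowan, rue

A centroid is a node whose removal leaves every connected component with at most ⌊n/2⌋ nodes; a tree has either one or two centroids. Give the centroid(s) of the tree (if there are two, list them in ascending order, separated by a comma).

Delete poplar: the remaining components have sizes 3, 3, 2, 2. Max 3 ≤ 5, so poplar is a centroid.
No neighbour of poplar does as well, so poplar is the unique centroid.

poplar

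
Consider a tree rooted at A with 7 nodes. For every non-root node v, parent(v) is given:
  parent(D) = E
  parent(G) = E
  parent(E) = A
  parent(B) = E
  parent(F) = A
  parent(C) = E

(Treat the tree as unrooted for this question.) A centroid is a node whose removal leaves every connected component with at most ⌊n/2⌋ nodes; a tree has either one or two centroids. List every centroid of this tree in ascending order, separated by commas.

E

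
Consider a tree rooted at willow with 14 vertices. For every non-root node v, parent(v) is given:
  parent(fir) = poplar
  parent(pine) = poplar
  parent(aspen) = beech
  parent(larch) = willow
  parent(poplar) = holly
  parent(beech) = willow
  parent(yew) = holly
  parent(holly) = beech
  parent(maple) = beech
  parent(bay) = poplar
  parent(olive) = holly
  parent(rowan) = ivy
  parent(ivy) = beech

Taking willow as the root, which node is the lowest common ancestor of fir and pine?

poplar

Path fir→root: fir poplar holly beech willow; path pine→root: pine poplar holly beech willow.
First common node: poplar.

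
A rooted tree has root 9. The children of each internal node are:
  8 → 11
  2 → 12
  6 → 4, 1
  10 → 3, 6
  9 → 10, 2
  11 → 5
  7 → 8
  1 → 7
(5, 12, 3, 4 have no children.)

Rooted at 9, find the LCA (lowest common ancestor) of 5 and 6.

5's ancestor chain is 5, 11, 8, 7, 1, 6, 10, 9 and 6's is 6, 10, 9; they first meet at 6.

6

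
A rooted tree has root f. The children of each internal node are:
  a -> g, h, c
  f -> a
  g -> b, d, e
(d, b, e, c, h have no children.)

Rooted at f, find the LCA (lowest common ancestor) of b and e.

g

b's ancestor chain is b, g, a, f and e's is e, g, a, f; they first meet at g.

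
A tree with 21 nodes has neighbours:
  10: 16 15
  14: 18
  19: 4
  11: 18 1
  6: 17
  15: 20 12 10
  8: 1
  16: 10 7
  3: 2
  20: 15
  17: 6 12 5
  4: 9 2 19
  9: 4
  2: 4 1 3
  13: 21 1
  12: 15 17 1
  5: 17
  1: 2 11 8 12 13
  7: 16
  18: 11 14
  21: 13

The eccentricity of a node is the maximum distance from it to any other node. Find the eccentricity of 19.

A farthest node from 19 is 7.
The path 19 – 4 – 2 – 1 – 12 – 15 – 10 – 16 – 7 has 8 edges.

8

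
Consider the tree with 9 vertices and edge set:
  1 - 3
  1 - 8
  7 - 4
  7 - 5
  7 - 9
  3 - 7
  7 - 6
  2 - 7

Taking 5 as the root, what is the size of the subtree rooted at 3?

3

Descendants of 3 (including itself): 3, 1, 8. That's 3.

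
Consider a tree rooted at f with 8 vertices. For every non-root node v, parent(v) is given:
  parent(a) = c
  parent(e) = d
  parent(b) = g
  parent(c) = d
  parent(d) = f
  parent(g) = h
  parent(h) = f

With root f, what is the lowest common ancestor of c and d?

d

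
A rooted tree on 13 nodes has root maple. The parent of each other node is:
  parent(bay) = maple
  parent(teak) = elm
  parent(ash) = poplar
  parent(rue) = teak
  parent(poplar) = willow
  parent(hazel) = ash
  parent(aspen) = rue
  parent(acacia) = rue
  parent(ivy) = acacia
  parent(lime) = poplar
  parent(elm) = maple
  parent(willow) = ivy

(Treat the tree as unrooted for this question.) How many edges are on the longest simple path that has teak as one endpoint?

7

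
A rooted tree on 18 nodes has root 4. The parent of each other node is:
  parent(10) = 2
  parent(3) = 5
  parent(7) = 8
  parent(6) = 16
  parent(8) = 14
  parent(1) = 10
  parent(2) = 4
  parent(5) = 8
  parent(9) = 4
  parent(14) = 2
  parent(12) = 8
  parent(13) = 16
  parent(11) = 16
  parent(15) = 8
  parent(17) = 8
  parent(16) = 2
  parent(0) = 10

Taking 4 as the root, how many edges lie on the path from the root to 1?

Climbing from 1 to the root: 1–10–2–4. That's 3 steps.

3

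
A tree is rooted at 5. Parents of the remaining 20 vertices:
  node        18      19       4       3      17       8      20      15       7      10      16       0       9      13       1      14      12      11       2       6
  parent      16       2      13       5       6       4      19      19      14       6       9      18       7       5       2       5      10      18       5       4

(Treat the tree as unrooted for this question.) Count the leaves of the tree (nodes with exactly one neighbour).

The leaves are 0, 1, 3, 8, 11, 12, 15, 17, 20.
That is 9 leaves.

9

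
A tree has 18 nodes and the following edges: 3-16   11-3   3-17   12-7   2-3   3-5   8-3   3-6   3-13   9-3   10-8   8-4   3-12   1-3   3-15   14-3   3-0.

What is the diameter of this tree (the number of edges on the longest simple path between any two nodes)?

4

BFS from 10 reaches 7 last, at distance 4; BFS from 7 confirms no node is farther.
Path: 10-8-3-12-7.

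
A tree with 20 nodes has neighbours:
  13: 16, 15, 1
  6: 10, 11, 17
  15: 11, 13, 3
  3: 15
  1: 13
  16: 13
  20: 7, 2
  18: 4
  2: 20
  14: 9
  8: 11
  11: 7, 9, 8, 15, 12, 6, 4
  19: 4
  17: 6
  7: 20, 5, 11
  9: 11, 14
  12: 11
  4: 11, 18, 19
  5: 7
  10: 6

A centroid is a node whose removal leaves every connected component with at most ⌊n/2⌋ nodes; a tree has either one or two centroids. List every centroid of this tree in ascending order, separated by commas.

11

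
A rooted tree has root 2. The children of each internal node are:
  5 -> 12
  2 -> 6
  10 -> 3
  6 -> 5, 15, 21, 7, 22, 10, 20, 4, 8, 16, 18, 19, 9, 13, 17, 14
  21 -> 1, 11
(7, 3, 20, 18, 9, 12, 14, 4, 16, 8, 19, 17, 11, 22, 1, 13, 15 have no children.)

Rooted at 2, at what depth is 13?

2

Climbing from 13 to the root: 13–6–2. That's 2 steps.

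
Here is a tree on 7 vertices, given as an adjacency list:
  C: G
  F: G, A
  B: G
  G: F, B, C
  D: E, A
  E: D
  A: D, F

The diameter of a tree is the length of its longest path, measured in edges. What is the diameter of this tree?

5

Starting from E, a farthest node is B at distance 5.
One longest path: E – D – A – F – G – B.
So the diameter is 5.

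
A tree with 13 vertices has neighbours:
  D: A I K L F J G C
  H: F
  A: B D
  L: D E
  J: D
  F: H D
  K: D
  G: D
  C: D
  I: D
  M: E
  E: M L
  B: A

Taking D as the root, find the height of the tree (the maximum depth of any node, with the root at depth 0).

The longest root-to-leaf path is D → L → E → M (3 edges).

3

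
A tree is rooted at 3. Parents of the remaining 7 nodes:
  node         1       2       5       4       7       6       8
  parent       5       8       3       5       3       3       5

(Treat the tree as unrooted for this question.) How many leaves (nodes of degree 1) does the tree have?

5

Degree-1 nodes: 1, 2, 4, 6, 7 — 5 of them.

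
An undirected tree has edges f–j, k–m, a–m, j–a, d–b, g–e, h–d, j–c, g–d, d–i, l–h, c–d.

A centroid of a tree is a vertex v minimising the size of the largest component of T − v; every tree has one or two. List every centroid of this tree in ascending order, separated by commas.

If d is removed the pieces have sizes 6, 2, 2, 1, 1, all ≤ ⌊13/2⌋ = 6.
No neighbour of d does as well, so d is the unique centroid.

d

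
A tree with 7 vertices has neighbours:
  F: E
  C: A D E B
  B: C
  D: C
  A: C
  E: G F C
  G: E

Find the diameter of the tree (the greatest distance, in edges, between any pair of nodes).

Starting from F, a farthest node is A at distance 3.
One longest path: F - E - C - A.
So the diameter is 3.

3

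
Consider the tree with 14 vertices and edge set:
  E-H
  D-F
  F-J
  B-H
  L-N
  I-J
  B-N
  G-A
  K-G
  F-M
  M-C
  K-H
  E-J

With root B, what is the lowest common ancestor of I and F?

Ancestors of I (toward the root): I, J, E, H, B.
Ancestors of F: F, J, E, H, B.
The deepest node appearing in both lists is J.

J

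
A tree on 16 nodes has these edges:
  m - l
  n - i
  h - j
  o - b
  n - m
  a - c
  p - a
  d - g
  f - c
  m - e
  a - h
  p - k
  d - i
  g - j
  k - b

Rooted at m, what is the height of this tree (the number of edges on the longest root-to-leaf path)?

11

The longest root-to-leaf path is m–n–i–d–g–j–h–a–p–k–b–o (11 edges).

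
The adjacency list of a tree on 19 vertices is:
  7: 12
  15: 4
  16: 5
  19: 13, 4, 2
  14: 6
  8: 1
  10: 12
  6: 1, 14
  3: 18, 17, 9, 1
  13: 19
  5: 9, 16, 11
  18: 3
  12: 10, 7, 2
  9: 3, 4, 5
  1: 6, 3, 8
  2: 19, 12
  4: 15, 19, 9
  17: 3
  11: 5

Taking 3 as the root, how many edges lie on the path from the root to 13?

4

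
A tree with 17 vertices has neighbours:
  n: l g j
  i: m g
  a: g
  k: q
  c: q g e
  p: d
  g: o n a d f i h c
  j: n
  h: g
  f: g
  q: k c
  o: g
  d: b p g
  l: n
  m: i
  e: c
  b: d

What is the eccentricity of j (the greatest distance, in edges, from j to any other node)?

5

The node farthest from j is k, via j–n–g–c–q–k — 5 edges.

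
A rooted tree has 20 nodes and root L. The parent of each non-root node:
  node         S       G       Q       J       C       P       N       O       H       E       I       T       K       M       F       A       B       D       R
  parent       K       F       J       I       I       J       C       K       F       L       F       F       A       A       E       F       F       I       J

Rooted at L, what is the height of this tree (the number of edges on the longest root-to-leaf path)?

5

Q sits deepest: L → E → F → I → J → Q — 5 edges from the root.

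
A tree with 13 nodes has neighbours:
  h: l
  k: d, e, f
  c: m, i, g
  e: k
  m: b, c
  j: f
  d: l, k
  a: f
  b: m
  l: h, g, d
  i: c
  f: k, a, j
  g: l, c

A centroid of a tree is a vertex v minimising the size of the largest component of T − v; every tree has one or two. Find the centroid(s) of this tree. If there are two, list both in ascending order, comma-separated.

l

If l is removed the pieces have sizes 6, 5, 1, all ≤ ⌊13/2⌋ = 6.
Every other node leaves some component of size > 6, so the centroid is unique.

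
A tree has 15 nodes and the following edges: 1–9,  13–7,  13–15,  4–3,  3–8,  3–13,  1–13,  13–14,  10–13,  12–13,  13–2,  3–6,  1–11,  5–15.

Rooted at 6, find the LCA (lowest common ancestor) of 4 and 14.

3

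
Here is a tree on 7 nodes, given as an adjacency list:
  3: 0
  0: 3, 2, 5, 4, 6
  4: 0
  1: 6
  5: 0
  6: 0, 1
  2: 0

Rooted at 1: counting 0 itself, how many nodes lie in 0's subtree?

Descendants of 0 (including itself): 0, 3, 2, 4, 5. That's 5.

5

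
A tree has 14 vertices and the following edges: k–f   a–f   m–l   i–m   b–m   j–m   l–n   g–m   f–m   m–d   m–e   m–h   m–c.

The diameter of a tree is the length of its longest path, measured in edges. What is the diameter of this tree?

4

A longest path is k-f-m-l-n, with 4 edges.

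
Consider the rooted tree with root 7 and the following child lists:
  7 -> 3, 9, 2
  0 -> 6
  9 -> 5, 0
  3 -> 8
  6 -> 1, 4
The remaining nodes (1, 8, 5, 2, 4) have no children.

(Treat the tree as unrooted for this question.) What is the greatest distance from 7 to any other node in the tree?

4

The node farthest from 7 is 1 (4 also at distance 4), via 7–9–0–6–1 — 4 edges.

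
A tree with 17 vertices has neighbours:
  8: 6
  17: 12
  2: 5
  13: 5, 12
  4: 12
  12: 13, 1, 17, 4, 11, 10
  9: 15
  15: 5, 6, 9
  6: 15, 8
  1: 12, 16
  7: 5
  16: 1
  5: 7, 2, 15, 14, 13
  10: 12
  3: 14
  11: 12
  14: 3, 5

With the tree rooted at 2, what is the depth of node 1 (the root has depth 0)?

Climbing from 1 to the root: 1–12–13–5–2. That's 4 steps.

4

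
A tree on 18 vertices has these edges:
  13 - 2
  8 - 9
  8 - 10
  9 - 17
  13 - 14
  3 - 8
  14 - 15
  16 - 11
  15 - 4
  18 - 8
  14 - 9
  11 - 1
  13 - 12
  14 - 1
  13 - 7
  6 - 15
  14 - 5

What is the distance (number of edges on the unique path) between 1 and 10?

4

Walking from 1: 1 - 14 - 9 - 8 - 10. Length 4.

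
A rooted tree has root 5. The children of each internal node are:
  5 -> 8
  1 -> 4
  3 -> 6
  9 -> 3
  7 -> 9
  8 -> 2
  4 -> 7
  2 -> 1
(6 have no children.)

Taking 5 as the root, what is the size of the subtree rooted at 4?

5

Descendants of 4 (including itself): 4, 7, 9, 3, 6. That's 5.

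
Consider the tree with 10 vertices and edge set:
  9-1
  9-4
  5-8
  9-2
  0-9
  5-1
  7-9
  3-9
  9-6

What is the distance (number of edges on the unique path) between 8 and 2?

4

8–5–1–9–2: 4 edges.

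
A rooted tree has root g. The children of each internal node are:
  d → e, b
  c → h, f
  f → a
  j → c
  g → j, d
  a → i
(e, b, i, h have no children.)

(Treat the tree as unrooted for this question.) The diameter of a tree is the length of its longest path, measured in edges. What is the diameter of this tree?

7

BFS from e reaches i last, at distance 7; BFS from i confirms no node is farther.
Path: e-d-g-j-c-f-a-i.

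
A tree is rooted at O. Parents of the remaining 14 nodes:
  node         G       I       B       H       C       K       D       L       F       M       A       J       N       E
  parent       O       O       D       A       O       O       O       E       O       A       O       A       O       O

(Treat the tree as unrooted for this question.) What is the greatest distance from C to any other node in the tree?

The node farthest from C is L (H, J, M, B also at distance 3), via C – O – E – L — 3 edges.

3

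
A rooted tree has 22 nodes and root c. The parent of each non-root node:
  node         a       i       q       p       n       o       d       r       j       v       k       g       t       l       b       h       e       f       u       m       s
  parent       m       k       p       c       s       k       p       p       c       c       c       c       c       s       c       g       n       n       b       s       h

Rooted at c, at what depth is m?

4

c–g–h–s–m — 4 edges.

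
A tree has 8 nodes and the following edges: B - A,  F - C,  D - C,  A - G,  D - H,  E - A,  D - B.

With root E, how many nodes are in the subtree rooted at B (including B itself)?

B's subtree: {B, D, C, H, F}, size 5.

5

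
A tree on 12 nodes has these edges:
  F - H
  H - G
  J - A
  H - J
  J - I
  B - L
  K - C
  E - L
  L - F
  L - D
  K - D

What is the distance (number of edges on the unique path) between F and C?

The path is F–L–D–K–C, which has 4 edges.

4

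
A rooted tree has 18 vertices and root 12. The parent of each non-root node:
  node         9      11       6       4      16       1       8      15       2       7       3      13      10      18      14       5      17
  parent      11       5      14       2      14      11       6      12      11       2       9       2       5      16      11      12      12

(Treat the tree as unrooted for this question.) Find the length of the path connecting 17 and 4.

Walking from 17: 17 - 12 - 5 - 11 - 2 - 4. Length 5.

5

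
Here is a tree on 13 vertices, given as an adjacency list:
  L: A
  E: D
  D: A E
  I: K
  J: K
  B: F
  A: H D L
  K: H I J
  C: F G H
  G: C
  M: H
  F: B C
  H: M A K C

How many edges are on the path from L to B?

5

Walking from L: L–A–H–C–F–B. Length 5.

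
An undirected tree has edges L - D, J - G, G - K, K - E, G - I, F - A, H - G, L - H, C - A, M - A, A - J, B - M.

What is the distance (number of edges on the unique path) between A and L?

4

The path is A–J–G–H–L, which has 4 edges.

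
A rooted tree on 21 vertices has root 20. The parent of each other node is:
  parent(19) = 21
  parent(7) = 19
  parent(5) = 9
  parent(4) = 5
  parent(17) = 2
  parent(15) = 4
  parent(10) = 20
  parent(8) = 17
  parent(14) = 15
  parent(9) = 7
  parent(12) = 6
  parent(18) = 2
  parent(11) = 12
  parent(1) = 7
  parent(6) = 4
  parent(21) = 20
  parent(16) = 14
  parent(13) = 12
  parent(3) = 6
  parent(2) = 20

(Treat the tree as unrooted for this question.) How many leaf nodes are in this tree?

8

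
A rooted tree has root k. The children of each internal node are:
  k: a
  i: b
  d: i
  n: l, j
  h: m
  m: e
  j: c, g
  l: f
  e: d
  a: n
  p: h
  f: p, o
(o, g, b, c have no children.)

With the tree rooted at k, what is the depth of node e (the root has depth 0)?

Path from k to e: k → a → n → l → f → p → h → m → e, which has 8 edges.

8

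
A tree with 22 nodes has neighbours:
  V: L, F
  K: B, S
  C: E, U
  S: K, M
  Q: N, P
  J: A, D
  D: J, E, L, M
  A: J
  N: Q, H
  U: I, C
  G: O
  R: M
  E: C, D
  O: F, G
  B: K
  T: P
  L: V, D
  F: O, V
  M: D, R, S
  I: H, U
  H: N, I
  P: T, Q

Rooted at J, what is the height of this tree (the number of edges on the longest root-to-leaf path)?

10

The longest root-to-leaf path is J-D-E-C-U-I-H-N-Q-P-T (10 edges).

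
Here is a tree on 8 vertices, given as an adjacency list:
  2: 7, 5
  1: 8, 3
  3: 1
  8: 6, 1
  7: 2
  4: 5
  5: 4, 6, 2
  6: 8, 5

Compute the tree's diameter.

Starting from 7, a farthest node is 3 at distance 6.
One longest path: 7 – 2 – 5 – 6 – 8 – 1 – 3.
So the diameter is 6.

6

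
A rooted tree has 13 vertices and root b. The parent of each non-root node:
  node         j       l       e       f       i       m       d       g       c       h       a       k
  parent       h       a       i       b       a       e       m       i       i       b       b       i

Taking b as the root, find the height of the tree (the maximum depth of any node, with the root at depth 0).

A deepest node is d, reached by b – a – i – e – m – d.
That path has 5 edges, so the height is 5.

5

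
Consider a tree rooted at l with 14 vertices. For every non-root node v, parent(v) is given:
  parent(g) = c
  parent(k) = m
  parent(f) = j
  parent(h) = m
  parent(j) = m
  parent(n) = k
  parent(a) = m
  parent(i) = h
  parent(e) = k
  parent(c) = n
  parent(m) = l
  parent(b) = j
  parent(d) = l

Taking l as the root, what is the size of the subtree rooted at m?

12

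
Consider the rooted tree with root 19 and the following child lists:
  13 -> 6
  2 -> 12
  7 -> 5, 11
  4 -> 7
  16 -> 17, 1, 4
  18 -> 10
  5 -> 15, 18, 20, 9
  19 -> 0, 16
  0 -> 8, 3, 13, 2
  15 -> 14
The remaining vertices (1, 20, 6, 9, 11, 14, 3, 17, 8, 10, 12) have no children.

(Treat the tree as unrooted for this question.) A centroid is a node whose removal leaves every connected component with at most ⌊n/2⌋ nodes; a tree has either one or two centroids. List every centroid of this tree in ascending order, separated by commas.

Removing 16 splits the tree into components of sizes 10, 8, 1, 1; the largest is 10 ≤ ⌊21/2⌋ = 10.
No neighbour of 16 does as well, so 16 is the unique centroid.

16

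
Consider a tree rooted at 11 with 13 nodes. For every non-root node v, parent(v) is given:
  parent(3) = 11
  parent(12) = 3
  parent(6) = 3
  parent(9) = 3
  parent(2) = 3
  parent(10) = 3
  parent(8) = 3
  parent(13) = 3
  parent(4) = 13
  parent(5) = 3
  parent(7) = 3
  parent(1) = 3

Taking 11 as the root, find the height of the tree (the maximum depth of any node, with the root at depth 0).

4 sits deepest: 11 → 3 → 13 → 4 — 3 edges from the root.

3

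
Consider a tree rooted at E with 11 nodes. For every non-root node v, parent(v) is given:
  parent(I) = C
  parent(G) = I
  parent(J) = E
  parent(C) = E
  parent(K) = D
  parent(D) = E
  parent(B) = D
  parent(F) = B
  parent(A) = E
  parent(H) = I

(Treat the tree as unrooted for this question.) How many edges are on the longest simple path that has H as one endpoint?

6

A farthest node from H is F.
The path H – I – C – E – D – B – F has 6 edges.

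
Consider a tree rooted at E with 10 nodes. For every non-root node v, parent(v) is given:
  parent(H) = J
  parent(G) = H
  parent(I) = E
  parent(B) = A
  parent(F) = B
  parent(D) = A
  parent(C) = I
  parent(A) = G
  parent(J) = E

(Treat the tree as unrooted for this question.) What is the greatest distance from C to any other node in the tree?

A farthest node from C is F.
The path C–I–E–J–H–G–A–B–F has 8 edges.

8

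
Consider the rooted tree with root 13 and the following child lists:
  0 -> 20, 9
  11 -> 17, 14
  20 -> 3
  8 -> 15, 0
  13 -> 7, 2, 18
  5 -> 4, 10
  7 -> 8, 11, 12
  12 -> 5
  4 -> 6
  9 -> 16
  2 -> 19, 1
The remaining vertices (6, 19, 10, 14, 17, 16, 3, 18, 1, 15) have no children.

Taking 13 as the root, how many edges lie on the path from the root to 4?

Climbing from 4 to the root: 4 → 5 → 12 → 7 → 13. That's 4 steps.

4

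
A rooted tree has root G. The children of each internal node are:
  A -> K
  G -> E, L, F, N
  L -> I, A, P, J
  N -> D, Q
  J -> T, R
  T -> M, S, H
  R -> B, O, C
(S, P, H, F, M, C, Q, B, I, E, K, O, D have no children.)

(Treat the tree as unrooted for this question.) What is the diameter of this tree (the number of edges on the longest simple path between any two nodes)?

6

Starting from D, a farthest node is M at distance 6.
One longest path: D - N - G - L - J - T - M.
So the diameter is 6.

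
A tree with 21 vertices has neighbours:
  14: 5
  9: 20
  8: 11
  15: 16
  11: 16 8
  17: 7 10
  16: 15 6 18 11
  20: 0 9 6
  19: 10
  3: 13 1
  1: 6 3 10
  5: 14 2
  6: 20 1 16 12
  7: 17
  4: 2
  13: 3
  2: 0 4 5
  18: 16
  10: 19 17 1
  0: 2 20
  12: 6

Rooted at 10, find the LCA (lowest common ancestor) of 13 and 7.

10

Ancestors of 13 (toward the root): 13, 3, 1, 10.
Ancestors of 7: 7, 17, 10.
The deepest node appearing in both lists is 10.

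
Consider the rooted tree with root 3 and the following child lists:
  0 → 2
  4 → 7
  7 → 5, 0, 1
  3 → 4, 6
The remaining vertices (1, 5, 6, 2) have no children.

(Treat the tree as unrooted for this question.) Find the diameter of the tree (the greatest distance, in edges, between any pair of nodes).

5

A longest path is 6 – 3 – 4 – 7 – 0 – 2, with 5 edges.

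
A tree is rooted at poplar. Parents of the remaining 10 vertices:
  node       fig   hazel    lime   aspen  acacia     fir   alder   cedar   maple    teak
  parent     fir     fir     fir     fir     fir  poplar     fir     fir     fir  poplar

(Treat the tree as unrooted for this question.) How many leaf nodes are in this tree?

Degree-1 nodes: acacia, alder, aspen, cedar, fig, hazel, lime, maple, teak — 9 of them.

9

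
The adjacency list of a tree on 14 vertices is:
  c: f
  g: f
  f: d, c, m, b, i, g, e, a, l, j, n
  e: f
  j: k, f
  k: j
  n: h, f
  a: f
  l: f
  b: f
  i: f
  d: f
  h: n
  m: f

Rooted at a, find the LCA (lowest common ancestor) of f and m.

f

Path f→root: f a; path m→root: m f a.
First common node: f.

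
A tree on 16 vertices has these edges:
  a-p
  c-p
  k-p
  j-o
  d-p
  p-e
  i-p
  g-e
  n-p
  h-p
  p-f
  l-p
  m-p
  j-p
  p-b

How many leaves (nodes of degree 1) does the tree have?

Exactly 13 nodes have a single neighbour: a, b, c, d, f, g, h, i, k, l, m, n, o.

13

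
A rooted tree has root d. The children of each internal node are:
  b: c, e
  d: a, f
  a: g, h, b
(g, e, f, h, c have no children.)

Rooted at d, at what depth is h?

2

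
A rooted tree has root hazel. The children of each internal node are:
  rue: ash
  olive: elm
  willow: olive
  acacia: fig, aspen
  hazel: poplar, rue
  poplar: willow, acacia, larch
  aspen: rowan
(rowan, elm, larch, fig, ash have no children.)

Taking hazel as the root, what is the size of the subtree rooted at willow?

3

The subtree rooted at willow contains: willow, olive, elm — 3 nodes.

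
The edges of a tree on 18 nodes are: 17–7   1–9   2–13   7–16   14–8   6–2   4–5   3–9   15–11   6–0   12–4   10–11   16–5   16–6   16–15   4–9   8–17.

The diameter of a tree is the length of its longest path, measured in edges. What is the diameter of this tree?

A longest path is 1 - 9 - 4 - 5 - 16 - 7 - 17 - 8 - 14, with 8 edges.

8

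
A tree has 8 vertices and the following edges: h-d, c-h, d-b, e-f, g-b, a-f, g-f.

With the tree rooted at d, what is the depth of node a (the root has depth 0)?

d → b → g → f → a — 4 edges.

4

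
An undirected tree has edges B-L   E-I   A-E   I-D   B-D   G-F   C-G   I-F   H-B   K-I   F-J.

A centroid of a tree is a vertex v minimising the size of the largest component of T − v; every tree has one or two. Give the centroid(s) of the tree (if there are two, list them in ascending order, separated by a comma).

If I is removed the pieces have sizes 4, 4, 2, 1, all ≤ ⌊12/2⌋ = 6.
Every other node leaves some component of size > 6, so the centroid is unique.

I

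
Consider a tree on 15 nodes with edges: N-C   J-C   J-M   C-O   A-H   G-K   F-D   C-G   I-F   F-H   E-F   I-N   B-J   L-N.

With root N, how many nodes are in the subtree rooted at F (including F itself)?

Descendants of F (including itself): F, E, H, D, A. That's 5.

5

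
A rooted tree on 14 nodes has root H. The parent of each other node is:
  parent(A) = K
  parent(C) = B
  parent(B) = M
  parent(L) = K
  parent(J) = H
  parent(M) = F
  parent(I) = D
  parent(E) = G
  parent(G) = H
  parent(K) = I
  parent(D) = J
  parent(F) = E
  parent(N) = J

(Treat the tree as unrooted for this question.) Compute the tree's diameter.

Starting from A, a farthest node is C at distance 11.
One longest path: A–K–I–D–J–H–G–E–F–M–B–C.
So the diameter is 11.

11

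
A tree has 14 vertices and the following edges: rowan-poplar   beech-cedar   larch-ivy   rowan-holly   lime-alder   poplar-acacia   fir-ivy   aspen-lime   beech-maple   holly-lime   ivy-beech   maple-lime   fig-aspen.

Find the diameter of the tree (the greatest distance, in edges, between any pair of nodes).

Starting from fir, a farthest node is acacia at distance 8.
One longest path: fir - ivy - beech - maple - lime - holly - rowan - poplar - acacia.
So the diameter is 8.

8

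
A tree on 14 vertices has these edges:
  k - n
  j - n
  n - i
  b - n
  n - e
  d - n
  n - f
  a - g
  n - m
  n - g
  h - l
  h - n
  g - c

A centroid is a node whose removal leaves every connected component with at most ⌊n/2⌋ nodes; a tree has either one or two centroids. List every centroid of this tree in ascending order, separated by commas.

n

If n is removed the pieces have sizes 3, 2, 1, 1, 1, 1, 1, 1, 1, 1, all ≤ ⌊14/2⌋ = 7.
Every other node leaves some component of size > 7, so the centroid is unique.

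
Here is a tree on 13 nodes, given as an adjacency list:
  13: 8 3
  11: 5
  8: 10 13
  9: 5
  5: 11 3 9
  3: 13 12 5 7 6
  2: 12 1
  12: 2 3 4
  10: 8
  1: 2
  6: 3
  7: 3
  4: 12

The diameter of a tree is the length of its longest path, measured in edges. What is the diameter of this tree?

6

Starting from 10, a farthest node is 1 at distance 6.
One longest path: 10-8-13-3-12-2-1.
So the diameter is 6.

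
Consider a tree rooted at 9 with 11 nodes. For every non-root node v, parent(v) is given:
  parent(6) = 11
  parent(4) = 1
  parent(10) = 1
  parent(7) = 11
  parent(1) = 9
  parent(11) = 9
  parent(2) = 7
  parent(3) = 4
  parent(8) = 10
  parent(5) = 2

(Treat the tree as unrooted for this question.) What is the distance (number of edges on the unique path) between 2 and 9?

3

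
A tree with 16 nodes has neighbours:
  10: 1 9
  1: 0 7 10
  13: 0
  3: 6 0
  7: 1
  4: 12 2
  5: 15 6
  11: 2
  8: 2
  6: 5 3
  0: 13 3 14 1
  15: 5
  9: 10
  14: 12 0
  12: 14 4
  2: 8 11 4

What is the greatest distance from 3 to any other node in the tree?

6

Distances from 3 peak at 6, attained at 11 (8 also at distance 6).
3 – 0 – 14 – 12 – 4 – 2 – 11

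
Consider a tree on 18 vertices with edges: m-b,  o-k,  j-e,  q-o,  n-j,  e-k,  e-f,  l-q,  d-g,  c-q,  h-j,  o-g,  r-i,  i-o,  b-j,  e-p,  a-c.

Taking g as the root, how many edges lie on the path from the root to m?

6

g – o – k – e – j – b – m — 6 edges.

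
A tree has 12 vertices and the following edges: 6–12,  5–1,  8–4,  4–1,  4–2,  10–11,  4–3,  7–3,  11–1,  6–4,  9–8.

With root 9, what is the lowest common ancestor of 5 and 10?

1

Path 5→root: 5 1 4 8 9; path 10→root: 10 11 1 4 8 9.
First common node: 1.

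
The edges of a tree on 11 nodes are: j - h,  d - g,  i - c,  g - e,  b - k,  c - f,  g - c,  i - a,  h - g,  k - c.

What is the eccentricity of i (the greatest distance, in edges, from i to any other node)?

4

The node farthest from i is j, via i–c–g–h–j — 4 edges.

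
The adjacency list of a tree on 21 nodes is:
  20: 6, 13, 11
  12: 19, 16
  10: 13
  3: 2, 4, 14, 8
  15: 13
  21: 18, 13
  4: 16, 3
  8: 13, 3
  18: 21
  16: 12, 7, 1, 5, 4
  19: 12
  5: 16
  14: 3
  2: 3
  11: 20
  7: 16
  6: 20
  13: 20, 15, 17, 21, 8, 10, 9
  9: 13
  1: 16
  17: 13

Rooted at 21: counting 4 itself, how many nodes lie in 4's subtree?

The subtree rooted at 4 contains: 4, 16, 7, 12, 5, 1, 19 — 7 nodes.

7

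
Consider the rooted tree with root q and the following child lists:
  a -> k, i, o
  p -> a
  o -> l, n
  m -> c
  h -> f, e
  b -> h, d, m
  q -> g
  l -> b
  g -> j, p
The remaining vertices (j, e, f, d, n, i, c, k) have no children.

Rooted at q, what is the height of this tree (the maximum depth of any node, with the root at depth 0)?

8

The longest root-to-leaf path is q – g – p – a – o – l – b – h – f (8 edges).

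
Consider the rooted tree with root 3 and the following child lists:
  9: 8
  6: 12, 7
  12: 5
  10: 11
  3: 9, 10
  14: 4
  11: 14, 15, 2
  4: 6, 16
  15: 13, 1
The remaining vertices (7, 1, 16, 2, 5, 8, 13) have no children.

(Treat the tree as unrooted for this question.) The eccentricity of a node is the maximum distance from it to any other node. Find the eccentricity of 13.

7

The node farthest from 13 is 5, via 13–15–11–14–4–6–12–5 — 7 edges.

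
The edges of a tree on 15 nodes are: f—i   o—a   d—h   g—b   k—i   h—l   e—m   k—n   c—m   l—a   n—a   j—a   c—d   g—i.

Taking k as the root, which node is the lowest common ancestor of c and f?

k

Ancestors of c (toward the root): c, d, h, l, a, n, k.
Ancestors of f: f, i, k.
The deepest node appearing in both lists is k.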